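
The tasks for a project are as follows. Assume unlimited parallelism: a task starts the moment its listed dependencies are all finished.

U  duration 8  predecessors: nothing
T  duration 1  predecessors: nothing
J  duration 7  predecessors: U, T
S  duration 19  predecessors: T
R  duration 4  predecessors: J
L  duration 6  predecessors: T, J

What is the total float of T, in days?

Critical path: U→J→L = 8+7+6 = 21, so the finish is 21 days.
T finishes as early as 1 and must finish by 2.
Float = 21 − 20 = 1.

1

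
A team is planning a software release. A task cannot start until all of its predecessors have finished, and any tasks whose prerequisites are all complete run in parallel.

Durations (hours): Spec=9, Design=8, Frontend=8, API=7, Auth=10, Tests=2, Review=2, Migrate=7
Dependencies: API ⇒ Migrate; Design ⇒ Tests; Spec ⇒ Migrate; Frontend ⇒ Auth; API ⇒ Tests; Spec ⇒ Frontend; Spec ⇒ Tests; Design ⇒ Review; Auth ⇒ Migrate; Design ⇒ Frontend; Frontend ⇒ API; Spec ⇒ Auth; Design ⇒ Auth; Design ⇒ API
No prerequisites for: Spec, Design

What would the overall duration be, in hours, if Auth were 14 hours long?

38

Critical path before the change: Spec→Frontend→Auth→Migrate = 9+8+10+7 = 34 giving 34 hours.
Auth lies on that path, so at 14 hours the path becomes 38 hours.
The critical path is still Spec→Frontend→Auth→Migrate; finish is now 38 hours.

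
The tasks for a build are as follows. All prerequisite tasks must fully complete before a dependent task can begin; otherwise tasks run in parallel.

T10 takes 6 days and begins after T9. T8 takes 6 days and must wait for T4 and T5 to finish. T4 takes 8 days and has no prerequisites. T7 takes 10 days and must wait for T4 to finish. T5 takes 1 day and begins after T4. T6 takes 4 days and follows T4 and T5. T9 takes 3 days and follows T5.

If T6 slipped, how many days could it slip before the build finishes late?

T4→T5→T9→T10 = 8+1+3+6 = 18 sets the makespan at 18 days.
The longest chain containing T6 totals 13 days.
Float = 18 − 13 = 5.

5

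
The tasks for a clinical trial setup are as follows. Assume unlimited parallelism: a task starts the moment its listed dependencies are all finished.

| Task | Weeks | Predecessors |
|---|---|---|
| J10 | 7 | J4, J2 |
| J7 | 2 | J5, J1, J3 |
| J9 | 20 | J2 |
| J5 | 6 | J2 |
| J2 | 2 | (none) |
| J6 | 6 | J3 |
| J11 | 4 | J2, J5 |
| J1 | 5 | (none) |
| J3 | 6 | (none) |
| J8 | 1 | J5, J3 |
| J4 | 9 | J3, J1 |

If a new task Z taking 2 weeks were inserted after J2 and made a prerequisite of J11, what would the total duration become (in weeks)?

22

Originally the schedule takes 22 weeks.
With Z inserted, J11 now waits for max(J2, J5, Z).
New critical path: J2→J9 = 2+20 = 22 ⇒ 22 weeks.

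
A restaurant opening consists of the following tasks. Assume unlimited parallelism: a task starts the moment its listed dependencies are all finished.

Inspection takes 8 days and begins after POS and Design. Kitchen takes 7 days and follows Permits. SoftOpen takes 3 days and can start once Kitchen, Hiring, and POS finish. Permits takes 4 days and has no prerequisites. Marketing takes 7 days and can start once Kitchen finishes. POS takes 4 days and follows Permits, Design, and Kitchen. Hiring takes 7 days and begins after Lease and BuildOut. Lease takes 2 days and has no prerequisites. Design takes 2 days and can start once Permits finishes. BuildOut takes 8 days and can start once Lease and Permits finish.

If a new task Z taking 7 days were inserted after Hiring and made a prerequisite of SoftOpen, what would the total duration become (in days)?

29

Originally the plan takes 23 days.
With Z inserted, SoftOpen now waits for max(Kitchen, Hiring, POS, Z).
New critical path: Permits→BuildOut→Hiring→Z→SoftOpen = 4+8+7+7+3 = 29 ⇒ 29 days.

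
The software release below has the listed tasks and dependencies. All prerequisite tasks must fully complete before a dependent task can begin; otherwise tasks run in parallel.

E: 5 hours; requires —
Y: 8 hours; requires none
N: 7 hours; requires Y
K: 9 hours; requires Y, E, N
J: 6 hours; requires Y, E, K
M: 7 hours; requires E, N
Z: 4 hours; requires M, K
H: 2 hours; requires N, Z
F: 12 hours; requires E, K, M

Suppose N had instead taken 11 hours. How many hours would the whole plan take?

The binding path is Y→N→K→F = 8+7+9+12 = 36; finish at 36 hours.
N is on the critical path; changing it to 11 makes that path 40 hours.
That remains the longest chain; total 40 hours.

40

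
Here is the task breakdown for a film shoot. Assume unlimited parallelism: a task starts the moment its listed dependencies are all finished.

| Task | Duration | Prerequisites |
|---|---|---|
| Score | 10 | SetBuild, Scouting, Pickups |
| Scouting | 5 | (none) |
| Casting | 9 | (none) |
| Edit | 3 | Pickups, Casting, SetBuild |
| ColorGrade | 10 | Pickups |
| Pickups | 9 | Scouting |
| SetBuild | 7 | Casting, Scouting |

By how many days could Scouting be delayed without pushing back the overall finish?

2

Casting→SetBuild→Score = 9+7+10 = 26 sets the makespan at 26 days.
Longest path through Scouting: 24 days (earliest finish 5, latest finish 7).
Float = 26 − 24 = 2.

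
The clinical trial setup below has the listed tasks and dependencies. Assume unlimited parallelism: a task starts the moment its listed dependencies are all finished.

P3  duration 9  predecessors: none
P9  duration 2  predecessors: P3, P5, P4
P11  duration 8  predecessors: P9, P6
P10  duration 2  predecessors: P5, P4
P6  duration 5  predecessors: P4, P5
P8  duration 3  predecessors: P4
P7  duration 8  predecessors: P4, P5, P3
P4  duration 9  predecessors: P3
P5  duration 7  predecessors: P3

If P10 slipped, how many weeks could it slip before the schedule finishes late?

The longest chain is P3→P4→P6→P11 = 9+9+5+8 = 31; overall finish 31 weeks.
Longest path through P10: 20 weeks (earliest finish 20, latest finish 31).
Float = 31 − 20 = 11.

11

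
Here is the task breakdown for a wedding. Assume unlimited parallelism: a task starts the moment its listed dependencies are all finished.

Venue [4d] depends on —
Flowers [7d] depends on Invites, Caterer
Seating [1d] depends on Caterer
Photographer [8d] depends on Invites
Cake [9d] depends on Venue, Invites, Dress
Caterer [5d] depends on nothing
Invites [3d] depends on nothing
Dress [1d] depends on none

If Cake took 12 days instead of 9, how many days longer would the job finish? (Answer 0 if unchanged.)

Actual critical path: Venue→Cake = 4+9 = 13 ⇒ 13 days.
Since Cake is critical, the +3 change carries straight to that chain (now 16 days).
The critical path is still Venue→Cake; finish is now 16 days.
Change in finish: 16 − 13 = +3 days.

3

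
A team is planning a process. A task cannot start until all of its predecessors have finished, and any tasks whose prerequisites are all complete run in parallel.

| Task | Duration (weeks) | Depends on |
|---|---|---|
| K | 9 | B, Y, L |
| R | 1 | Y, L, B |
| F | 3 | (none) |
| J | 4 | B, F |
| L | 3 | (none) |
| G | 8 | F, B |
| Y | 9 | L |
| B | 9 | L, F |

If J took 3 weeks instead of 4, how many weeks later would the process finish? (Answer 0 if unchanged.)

Critical path before the change: F→B→K = 3+9+9 = 21 giving 21 weeks.
The longest path through J is only 16 weeks, so J has float 5.
That remains the longest chain; total 21 weeks.
Change in finish: 21 − 21 = +0 weeks.

0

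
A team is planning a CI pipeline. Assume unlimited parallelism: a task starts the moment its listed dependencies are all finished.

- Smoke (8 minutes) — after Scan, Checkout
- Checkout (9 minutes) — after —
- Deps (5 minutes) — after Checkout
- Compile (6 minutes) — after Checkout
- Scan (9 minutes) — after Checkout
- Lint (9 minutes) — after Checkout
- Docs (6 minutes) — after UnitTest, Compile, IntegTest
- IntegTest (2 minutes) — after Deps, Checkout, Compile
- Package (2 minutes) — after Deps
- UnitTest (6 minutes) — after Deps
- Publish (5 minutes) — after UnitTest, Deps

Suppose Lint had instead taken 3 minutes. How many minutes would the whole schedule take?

As given, the longest chain is Checkout→Deps→UnitTest→Docs = 9+5+6+6 = 26, so the finish is 26 minutes.
Lint is off the critical path — its longest chain is 18 minutes, giving 8 of slack.
The critical path is still Checkout→Deps→UnitTest→Docs; finish is now 26 minutes.

26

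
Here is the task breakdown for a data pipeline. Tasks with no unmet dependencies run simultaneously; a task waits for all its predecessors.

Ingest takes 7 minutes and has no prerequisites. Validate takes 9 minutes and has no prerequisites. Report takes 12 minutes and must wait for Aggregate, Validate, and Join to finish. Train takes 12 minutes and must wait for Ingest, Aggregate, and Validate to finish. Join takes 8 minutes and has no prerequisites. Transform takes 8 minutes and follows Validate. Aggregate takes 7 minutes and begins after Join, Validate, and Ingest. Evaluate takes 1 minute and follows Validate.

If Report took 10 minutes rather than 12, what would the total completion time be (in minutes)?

Actual critical path: Validate→Aggregate→Report = 9+7+12 = 28 ⇒ 28 minutes.
Since Report is critical, the -2 change carries straight to that chain (now 26 minutes).
Now Validate→Aggregate→Train = 9+7+12 = 28 is longest, so the finish becomes 28 minutes.

28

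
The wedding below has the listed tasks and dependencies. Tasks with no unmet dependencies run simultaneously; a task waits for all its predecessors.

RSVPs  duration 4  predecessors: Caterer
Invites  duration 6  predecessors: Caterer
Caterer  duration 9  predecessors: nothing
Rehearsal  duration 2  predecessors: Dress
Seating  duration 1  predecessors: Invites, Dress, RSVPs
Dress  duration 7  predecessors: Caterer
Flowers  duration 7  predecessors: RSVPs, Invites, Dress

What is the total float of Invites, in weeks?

1

The longest chain is Caterer→Dress→Flowers = 9+7+7 = 23; overall finish 23 weeks.
The longest chain containing Invites totals 22 weeks.
So Invites can slip 16 − 15 = 1 week.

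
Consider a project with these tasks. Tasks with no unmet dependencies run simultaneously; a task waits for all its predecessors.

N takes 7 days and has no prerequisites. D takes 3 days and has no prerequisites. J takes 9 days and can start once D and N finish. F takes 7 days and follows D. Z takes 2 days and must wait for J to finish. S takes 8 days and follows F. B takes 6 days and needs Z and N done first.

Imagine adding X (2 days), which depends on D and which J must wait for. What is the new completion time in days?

24

Originally the project takes 24 days.
With X inserted, J now waits for max(D, N, X).
New critical path: N→J→Z→B = 7+9+2+6 = 24 ⇒ 24 days.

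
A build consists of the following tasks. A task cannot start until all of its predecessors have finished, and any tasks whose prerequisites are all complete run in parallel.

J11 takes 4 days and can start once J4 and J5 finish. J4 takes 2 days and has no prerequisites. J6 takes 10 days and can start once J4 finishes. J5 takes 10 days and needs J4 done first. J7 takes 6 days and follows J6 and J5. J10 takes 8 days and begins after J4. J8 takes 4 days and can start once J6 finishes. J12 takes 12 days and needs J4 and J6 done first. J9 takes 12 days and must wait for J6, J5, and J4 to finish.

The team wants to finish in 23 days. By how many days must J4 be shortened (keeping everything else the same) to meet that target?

1

Current finish: 24 days; target: 23.
J4 is on every critical path, so each day cut from J4 cuts the finish by one (this holds down to a finish of 23).
Need 24 − 23 = 1 day off J4 → J4 becomes 1 day, finish becomes 23.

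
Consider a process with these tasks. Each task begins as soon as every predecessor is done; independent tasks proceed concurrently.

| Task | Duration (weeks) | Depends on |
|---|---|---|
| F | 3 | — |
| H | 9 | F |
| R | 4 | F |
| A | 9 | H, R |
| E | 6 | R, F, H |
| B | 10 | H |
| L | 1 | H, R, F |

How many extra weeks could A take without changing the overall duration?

1

F→H→B = 3+9+10 = 22 sets the makespan at 22 weeks.
Longest path through A: 21 weeks (earliest finish 21, latest finish 22).
Slack of A = 13 − 12 = 1 week.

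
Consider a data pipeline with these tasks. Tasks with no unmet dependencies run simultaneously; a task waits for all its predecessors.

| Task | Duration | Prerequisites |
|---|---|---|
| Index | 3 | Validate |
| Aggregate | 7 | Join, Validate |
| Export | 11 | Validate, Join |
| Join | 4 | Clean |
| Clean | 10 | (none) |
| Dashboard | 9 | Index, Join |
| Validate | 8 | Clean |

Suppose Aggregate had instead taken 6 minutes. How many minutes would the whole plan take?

Actual critical path: Clean→Validate→Index→Dashboard = 10+8+3+9 = 30 ⇒ 30 minutes.
Aggregate has 5 minutes of float (longest path through it is 25).
The critical path is still Clean→Validate→Index→Dashboard; finish is now 30 minutes.

30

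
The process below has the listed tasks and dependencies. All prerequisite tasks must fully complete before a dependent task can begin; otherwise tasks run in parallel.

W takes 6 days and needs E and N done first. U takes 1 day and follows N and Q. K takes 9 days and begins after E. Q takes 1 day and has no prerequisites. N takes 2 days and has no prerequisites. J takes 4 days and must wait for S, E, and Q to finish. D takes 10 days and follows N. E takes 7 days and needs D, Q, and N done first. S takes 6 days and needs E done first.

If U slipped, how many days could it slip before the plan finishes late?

26

Critical path: N→D→E→S→J = 2+10+7+6+4 = 29, so the finish is 29 days.
U finishes as early as 3 and must finish by 29.
Slack of U = 28 − 2 = 26 days.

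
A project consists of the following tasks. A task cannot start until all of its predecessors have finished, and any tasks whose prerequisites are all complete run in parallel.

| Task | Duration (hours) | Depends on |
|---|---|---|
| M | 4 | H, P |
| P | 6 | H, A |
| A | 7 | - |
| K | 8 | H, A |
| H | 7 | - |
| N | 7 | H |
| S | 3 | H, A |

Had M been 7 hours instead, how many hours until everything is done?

20

As given, the longest chain is H→P→M = 7+6+4 = 17, so the finish is 17 hours.
M lies on that path, so at 7 hours the path becomes 20 hours.
The critical path is still H→P→M; finish is now 20 hours.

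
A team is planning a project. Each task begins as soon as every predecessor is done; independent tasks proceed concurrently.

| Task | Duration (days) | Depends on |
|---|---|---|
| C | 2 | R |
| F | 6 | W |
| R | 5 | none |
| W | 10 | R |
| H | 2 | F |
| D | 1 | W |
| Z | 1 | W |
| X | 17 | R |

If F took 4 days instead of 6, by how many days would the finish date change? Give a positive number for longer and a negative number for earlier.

-1

As given, the longest chain is R→W→F→H = 5+10+6+2 = 23, so the finish is 23 days.
F is on the critical path; changing it to 4 makes that path 21 days.
The binding chain switches to R→X = 5+17 = 22; finish 22 days.
Change in finish: 22 − 23 = -1 days.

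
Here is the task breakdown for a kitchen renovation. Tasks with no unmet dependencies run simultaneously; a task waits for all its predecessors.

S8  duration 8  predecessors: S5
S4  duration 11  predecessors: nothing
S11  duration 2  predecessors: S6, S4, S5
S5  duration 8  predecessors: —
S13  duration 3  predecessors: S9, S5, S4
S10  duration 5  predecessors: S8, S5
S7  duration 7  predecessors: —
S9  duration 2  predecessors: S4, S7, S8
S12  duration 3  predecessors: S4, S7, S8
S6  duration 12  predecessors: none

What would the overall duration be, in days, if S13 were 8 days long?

26

Baseline: S5→S8→S9→S13 = 8+8+2+3 = 21 → 21 days.
S13 lies on that path, so at 8 days the path becomes 26 days.
That remains the longest chain; total 26 days.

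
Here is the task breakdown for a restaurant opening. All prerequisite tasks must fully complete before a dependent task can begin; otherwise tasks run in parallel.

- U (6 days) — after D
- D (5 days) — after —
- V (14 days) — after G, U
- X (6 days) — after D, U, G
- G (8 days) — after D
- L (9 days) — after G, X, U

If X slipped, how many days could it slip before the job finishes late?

The longest chain is D→G→X→L = 5+8+6+9 = 28; overall finish 28 days.
X finishes as early as 19 and must finish by 19.
Float = 28 − 28 = 0.

0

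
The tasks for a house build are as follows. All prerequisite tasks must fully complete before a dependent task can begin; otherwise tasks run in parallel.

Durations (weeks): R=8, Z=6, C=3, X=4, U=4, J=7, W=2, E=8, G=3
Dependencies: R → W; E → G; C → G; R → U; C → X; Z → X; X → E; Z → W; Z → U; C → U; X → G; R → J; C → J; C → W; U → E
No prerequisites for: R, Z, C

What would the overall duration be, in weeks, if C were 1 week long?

23

Actual critical path: R→U→E→G = 8+4+8+3 = 23 ⇒ 23 weeks.
C has 5 weeks of float (longest path through it is 18).
The critical path is still R→U→E→G; finish is now 23 weeks.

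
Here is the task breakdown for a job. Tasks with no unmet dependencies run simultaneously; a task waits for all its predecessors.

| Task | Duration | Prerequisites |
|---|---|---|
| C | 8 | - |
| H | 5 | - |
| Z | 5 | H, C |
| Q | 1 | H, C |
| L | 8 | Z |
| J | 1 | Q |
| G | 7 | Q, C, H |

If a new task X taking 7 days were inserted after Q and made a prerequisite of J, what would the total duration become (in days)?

Originally the plan takes 21 days.
With X inserted, J now waits for max(Q, X).
New critical path: C→Z→L = 8+5+8 = 21 ⇒ 21 days.

21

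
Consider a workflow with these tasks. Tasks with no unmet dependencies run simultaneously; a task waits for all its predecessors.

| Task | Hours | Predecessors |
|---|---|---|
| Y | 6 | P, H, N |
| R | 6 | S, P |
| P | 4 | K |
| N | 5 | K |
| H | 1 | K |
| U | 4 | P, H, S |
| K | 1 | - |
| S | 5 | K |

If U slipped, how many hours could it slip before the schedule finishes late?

K→S→R = 1+5+6 = 12 sets the makespan at 12 hours.
Longest path through U: 10 hours (earliest finish 10, latest finish 12).
Float = 12 − 10 = 2.

2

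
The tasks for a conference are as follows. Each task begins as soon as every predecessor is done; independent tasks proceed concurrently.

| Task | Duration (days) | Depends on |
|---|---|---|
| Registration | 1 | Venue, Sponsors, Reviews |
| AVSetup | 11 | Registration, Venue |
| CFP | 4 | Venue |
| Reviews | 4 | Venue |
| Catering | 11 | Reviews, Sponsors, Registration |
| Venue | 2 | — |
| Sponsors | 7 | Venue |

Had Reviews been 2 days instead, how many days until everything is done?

The binding path is Venue→Sponsors→Registration→Catering = 2+7+1+11 = 21; finish at 21 days.
The longest path through Reviews is only 18 days, so Reviews has float 3.
No other chain overtakes it, so the finish is 21 days.

21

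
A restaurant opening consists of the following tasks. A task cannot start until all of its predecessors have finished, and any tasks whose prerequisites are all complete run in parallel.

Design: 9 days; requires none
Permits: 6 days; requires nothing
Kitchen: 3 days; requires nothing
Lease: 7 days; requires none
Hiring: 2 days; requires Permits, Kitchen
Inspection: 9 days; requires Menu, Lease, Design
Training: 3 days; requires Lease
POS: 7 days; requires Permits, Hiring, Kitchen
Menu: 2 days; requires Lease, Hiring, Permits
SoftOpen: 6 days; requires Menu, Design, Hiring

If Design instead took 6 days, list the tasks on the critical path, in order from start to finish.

Permits, Hiring, Menu, Inspection

Actual critical path: Permits→Hiring→Menu→Inspection = 6+2+2+9 = 19 ⇒ 19 days.
The longest path through Design is only 18 days, so Design has float 1.
No other chain overtakes it, so the finish is 19 days.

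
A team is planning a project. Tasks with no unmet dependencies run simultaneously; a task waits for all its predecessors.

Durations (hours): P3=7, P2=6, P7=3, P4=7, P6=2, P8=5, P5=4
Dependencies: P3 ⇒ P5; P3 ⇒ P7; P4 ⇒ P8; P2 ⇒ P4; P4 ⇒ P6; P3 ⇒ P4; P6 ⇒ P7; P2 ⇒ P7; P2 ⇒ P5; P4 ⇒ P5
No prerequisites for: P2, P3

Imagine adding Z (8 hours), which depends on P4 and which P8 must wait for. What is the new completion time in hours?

Originally the plan takes 19 hours.
With Z inserted, P8 now waits for max(P4, Z).
New critical path: P3→P4→Z→P8 = 7+7+8+5 = 27 ⇒ 27 hours.

27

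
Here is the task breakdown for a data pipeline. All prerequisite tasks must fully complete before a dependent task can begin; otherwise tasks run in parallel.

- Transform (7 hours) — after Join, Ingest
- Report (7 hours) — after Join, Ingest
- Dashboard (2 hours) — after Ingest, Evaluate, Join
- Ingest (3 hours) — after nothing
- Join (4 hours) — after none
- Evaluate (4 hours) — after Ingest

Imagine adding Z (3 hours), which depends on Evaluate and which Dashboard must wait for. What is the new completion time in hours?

Originally the schedule takes 11 hours.
With Z inserted, Dashboard now waits for max(Ingest, Evaluate, Join, Z).
New critical path: Ingest→Evaluate→Z→Dashboard = 3+4+3+2 = 12 ⇒ 12 hours.

12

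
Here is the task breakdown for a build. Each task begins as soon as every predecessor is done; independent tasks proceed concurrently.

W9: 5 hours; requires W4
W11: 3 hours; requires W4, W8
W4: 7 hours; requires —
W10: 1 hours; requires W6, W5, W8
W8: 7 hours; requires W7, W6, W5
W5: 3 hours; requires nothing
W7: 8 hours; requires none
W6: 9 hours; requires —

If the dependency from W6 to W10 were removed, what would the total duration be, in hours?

With the dependency in place, W6→W8→W11 = 9+7+3 = 19 sets the finish at 19 hours.
Dropping W6→W10 doesn't change W10's earliest start (16); another predecessor still binds.
New critical path: W6→W8→W11 = 9+7+3 = 19 ⇒ 19 hours.

19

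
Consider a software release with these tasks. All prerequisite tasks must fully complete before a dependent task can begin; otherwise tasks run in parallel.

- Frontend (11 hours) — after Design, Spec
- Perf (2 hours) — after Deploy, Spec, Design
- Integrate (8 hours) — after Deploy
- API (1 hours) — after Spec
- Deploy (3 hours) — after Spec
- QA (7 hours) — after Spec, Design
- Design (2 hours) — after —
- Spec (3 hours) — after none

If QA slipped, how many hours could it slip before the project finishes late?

4

The longest chain is Spec→Frontend = 3+11 = 14; overall finish 14 hours.
The longest chain containing QA totals 10 hours.
So QA can slip 14 − 10 = 4 hours.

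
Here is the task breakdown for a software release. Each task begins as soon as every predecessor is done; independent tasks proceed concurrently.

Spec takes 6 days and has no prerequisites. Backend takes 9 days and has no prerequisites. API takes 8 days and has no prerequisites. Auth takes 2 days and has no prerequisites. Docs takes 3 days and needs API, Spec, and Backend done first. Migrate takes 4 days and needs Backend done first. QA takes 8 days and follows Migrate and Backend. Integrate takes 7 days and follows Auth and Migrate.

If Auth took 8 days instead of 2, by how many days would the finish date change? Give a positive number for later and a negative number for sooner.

0

Baseline: Backend→Migrate→QA = 9+4+8 = 21 → 21 days.
The longest path through Auth is only 9 days, so Auth has float 12.
No other chain overtakes it, so the finish is 21 days.
Change in finish: 21 − 21 = +0 days.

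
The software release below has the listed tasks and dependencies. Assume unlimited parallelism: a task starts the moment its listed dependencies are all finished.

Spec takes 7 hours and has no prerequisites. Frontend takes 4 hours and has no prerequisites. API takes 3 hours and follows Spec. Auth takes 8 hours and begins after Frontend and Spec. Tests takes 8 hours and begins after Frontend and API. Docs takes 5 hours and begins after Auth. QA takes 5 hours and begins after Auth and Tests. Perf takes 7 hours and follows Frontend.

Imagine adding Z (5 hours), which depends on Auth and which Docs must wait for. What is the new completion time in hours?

25

Originally the software release takes 23 hours.
With Z inserted, Docs now waits for max(Auth, Z).
New critical path: Spec→Auth→Z→Docs = 7+8+5+5 = 25 ⇒ 25 hours.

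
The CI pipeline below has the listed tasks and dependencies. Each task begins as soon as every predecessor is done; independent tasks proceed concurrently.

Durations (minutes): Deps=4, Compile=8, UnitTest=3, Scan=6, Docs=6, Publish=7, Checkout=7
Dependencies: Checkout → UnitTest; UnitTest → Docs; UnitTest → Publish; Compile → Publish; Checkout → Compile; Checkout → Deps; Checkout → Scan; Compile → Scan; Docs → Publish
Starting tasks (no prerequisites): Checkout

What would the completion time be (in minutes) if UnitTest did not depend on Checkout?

Original critical path: Checkout→UnitTest→Docs→Publish = 7+3+6+7 = 23 ⇒ 23 minutes.
Without Checkout→UnitTest, UnitTest's earliest start moves from 7 to 0.
After: Checkout→Compile→Publish = 7+8+7 = 22 → 22 minutes.

22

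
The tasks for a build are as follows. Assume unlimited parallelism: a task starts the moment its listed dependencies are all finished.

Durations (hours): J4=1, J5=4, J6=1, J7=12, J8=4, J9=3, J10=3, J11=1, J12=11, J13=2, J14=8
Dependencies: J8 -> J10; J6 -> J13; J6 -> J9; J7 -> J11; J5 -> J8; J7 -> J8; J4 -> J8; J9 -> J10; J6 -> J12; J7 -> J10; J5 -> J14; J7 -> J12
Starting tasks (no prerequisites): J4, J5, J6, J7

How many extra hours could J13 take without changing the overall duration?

20

J7→J12 = 12+11 = 23 sets the makespan at 23 hours.
J13 finishes as early as 3 and must finish by 23.
Float = 23 − 3 = 20.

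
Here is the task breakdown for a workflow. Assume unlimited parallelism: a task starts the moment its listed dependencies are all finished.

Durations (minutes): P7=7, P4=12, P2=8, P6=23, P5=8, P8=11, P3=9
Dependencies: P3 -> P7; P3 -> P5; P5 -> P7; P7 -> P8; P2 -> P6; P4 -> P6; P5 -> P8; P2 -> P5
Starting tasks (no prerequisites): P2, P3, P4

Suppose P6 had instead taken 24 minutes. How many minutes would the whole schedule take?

As given, the longest chain is P4→P6 = 12+23 = 35, so the finish is 35 minutes.
P6 is on the critical path; changing it to 24 makes that path 36 minutes.
No other chain overtakes it, so the finish is 36 minutes.

36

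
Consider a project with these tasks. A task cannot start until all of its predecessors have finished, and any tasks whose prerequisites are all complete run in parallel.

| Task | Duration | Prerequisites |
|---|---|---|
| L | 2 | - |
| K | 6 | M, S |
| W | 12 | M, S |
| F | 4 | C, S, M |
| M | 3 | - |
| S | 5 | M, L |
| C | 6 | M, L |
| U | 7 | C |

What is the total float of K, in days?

M→S→W = 3+5+12 = 20 sets the makespan at 20 days.
The longest chain containing K totals 14 days.
So K can slip 20 − 14 = 6 days.

6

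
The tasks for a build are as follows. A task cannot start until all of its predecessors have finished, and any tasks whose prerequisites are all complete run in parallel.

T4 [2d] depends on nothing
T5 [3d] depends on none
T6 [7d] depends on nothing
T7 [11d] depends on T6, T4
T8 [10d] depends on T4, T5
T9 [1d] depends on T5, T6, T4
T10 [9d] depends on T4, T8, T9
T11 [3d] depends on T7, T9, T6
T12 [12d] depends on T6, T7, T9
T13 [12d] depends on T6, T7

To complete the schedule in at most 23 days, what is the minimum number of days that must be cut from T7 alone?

7

Current finish: 30 days; target: 23.
T7 is on every critical path, so each day cut from T7 cuts the finish by one (this holds down to a finish of 22).
Need 30 − 23 = 7 days off T7 → T7 becomes 4 days, finish becomes 23.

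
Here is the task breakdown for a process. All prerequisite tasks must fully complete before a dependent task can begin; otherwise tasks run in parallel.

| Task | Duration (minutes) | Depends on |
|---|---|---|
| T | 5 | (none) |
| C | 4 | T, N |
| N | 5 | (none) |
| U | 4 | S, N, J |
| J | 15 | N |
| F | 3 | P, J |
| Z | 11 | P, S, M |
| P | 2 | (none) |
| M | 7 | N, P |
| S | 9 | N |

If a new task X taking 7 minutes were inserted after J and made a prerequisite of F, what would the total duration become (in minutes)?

30

Originally the job takes 25 minutes.
With X inserted, F now waits for max(P, J, X).
New critical path: N→J→X→F = 5+15+7+3 = 30 ⇒ 30 minutes.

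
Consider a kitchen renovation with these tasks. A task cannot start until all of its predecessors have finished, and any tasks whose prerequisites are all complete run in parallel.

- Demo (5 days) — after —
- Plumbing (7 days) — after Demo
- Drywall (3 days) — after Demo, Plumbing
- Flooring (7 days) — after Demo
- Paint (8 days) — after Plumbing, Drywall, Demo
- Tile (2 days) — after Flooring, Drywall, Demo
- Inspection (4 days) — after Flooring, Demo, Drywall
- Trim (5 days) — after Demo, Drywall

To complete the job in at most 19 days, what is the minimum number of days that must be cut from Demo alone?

Current finish: 23 days; target: 19.
Demo is on every critical path, so each day cut from Demo cuts the finish by one (this holds down to a finish of 19).
Need 23 − 19 = 4 days off Demo → Demo becomes 1 day, finish becomes 19.

4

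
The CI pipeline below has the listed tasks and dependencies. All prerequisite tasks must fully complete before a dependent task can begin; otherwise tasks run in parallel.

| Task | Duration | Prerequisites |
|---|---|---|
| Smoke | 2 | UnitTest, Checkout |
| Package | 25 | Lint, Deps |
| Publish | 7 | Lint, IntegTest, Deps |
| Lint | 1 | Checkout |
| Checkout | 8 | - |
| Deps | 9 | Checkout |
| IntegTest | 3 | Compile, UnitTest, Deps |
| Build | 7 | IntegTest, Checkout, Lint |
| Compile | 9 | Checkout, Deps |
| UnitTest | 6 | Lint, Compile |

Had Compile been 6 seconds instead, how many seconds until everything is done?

As given, the longest chain is Checkout→Deps→Compile→UnitTest→IntegTest→Build = 8+9+9+6+3+7 = 42, so the finish is 42 seconds.
Compile lies on that path, so at 6 seconds the path becomes 39 seconds.
New critical path: Checkout→Deps→Package = 8+9+25 = 42 ⇒ 42 seconds.

42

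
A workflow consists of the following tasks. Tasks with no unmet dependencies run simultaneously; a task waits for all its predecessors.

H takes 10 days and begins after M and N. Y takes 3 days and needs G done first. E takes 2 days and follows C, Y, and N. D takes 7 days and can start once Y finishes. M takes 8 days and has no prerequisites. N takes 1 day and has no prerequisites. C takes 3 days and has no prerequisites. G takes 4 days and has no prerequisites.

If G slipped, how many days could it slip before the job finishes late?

The longest chain is M→H = 8+10 = 18; overall finish 18 days.
G finishes as early as 4 and must finish by 8.
Float = 18 − 14 = 4.

4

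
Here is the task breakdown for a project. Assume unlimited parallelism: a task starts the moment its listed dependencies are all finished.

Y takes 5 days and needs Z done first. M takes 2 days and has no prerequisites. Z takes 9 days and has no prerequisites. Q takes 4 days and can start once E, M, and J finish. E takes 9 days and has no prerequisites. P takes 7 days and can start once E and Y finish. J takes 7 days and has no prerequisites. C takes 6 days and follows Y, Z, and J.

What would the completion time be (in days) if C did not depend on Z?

Original critical path: Z→Y→P = 9+5+7 = 21 ⇒ 21 days.
Dropping Z→C doesn't change C's earliest start (14); another predecessor still binds.
New critical path: Z→Y→P = 9+5+7 = 21 ⇒ 21 days.

21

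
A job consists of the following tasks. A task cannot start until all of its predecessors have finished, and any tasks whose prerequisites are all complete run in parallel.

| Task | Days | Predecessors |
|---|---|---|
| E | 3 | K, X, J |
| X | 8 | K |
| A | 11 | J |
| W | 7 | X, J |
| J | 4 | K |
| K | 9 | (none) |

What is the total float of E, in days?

Critical path: K→X→W = 9+8+7 = 24, so the finish is 24 days.
Longest path through E: 20 days (earliest finish 20, latest finish 24).
Slack of E = 21 − 17 = 4 days.

4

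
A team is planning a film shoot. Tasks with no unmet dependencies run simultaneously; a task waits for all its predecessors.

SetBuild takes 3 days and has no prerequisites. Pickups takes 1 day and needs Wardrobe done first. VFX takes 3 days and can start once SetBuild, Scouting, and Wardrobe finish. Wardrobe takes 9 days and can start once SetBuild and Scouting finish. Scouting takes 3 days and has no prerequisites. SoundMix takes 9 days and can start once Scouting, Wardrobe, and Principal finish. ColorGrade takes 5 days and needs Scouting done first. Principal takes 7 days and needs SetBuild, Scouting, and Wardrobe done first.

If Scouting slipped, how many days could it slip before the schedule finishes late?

0

The longest chain is Scouting→Wardrobe→Principal→SoundMix = 3+9+7+9 = 28; overall finish 28 days.
The longest chain containing Scouting totals 28 days.
So Scouting can slip 3 − 3 = 0 days.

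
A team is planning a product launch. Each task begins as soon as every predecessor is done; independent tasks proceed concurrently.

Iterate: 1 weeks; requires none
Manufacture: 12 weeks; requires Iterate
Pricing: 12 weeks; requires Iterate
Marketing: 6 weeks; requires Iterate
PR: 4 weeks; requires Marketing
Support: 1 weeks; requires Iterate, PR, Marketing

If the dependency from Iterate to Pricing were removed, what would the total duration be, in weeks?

13

Before: longest chain Iterate→Manufacture = 1+12 = 13, finish 13.
Without Iterate→Pricing, Pricing's earliest start moves from 1 to 0.
New critical path: Iterate→Manufacture = 1+12 = 13 ⇒ 13 weeks.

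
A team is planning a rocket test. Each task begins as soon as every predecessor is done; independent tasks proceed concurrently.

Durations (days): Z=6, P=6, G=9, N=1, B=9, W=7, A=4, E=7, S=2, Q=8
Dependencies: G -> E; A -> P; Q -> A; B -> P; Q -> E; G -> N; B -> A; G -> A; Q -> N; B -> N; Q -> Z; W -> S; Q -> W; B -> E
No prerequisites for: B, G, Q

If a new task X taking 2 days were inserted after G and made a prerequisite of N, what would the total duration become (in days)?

19

Originally the schedule takes 19 days.
With X inserted, N now waits for max(G, Q, B, X).
New critical path: B→A→P = 9+4+6 = 19 ⇒ 19 days.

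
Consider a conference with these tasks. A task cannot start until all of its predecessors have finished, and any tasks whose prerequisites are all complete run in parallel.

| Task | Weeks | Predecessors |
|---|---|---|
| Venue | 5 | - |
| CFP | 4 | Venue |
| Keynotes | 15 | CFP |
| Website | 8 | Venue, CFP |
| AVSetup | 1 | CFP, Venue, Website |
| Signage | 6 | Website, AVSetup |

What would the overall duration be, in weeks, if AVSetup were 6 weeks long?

Baseline: Venue→CFP→Website→AVSetup→Signage = 5+4+8+1+6 = 24 → 24 weeks.
AVSetup is on the critical path; changing it to 6 makes that path 29 weeks.
That remains the longest chain; total 29 weeks.

29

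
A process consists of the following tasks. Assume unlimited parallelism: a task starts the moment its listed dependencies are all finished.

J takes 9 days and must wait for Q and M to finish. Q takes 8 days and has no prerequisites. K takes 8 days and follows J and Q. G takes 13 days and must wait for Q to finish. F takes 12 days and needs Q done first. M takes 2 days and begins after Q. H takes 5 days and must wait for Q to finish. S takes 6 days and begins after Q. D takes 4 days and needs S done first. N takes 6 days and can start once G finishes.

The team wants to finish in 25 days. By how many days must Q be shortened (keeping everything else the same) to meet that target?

Current finish: 27 days; target: 25.
Q is on every critical path, so each day cut from Q cuts the finish by one (this holds down to a finish of 20).
Need 27 − 25 = 2 days off Q → Q becomes 6 days, finish becomes 25.

2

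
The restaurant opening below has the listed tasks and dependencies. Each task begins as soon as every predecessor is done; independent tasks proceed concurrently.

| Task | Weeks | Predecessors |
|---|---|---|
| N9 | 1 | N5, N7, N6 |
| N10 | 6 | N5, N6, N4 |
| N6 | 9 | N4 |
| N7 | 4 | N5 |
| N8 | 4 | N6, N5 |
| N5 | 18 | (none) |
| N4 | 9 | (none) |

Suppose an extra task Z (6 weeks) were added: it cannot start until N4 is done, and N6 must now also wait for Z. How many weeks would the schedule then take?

30

Originally the schedule takes 24 weeks.
With Z inserted, N6 now waits for max(N4, Z).
New critical path: N4→Z→N6→N10 = 9+6+9+6 = 30 ⇒ 30 weeks.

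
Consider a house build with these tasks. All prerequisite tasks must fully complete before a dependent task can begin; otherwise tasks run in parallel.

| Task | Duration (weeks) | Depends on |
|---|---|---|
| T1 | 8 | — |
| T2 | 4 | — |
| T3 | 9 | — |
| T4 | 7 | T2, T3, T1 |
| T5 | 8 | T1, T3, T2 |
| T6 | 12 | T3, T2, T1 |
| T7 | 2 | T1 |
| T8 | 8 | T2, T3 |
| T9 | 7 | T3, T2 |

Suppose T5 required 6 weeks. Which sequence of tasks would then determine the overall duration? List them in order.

T3, T6

Critical path before the change: T3→T6 = 9+12 = 21 giving 21 weeks.
T5 is off the critical path — its longest chain is 17 weeks, giving 4 of slack.
That remains the longest chain; total 21 weeks.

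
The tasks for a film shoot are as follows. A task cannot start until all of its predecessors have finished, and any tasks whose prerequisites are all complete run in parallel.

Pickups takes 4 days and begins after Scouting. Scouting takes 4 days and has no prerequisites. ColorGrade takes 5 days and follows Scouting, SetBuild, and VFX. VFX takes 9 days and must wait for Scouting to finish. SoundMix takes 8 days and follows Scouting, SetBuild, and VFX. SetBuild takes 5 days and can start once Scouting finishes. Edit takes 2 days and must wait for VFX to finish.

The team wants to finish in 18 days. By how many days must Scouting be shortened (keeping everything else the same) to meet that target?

3

Current finish: 21 days; target: 18.
Scouting is on every critical path, so each day cut from Scouting cuts the finish by one (this holds down to a finish of 18).
Need 21 − 18 = 3 days off Scouting → Scouting becomes 1 day, finish becomes 18.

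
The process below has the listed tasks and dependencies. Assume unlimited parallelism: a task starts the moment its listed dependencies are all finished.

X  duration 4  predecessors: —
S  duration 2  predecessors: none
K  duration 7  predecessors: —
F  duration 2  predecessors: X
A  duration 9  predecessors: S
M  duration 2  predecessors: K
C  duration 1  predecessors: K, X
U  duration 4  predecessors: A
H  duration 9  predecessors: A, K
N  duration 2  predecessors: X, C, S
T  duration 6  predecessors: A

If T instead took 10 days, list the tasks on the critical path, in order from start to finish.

S, A, T

Baseline: S→A→H = 2+9+9 = 20 → 20 days.
T is off the critical path — its longest chain is 17 days, giving 3 of slack.
New critical path: S→A→T = 2+9+10 = 21 ⇒ 21 days.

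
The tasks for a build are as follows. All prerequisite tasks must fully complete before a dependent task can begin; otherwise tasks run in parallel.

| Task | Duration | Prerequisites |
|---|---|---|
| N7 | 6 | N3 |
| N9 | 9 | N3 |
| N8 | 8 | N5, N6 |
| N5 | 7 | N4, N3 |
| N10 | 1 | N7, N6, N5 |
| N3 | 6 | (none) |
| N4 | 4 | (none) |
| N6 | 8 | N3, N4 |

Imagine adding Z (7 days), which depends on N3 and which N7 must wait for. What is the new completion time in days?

22

Originally the plan takes 22 days.
With Z inserted, N7 now waits for max(N3, Z).
New critical path: N3→N6→N8 = 6+8+8 = 22 ⇒ 22 days.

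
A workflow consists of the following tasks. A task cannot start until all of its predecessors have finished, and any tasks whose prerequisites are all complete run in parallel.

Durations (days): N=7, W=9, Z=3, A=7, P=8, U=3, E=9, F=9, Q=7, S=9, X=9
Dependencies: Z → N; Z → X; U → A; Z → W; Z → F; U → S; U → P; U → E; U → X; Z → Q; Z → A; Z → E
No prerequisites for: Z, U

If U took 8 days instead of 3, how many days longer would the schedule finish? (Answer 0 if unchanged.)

Actual critical path: U→X = 3+9 = 12 ⇒ 12 days.
Since U is critical, the +5 change carries straight to that chain (now 17 days).
No other chain overtakes it, so the finish is 17 days.
Change in finish: 17 − 12 = +5 days.

5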